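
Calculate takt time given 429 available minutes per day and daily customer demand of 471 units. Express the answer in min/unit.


Formula: Takt Time = Available Production Time / Customer Demand
Takt = 429 min/day / 471 units/day
Takt = 0.91 min/unit

0.91 min/unit


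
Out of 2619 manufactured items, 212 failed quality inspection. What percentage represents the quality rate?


Formula: Quality Rate = Good Pieces / Total Pieces * 100
Good pieces = 2619 - 212 = 2407
QR = 2407 / 2619 * 100 = 91.9%

91.9%


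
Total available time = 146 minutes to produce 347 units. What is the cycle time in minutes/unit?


Formula: CT = Available Time / Number of Units
CT = 146 min / 347 units
CT = 0.42 min/unit

0.42 min/unit


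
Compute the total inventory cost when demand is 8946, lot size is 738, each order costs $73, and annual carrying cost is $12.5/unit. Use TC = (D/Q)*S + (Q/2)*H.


TC = 8946/738 * 73 + 738/2 * 12.5

$5497.40


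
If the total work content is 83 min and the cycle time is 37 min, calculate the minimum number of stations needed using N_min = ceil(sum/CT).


Formula: N_min = ceil(Sum of Task Times / Cycle Time)
N_min = ceil(83 min / 37 min) = ceil(2.2432)
N_min = 3 stations

3


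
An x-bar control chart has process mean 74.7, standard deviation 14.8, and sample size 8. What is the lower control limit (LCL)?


LCL = 74.7 - 3 * 14.8 / sqrt(8)

59.0


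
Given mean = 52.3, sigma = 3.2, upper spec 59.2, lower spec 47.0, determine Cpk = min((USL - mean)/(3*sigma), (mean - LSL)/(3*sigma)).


Cpu = (59.2 - 52.3) / (3 * 3.2) = 0.72
Cpl = (52.3 - 47.0) / (3 * 3.2) = 0.55
Cpk = min(0.72, 0.55) = 0.55

0.55


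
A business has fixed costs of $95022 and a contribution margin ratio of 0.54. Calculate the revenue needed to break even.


Formula: BER = Fixed Costs / Contribution Margin Ratio
BER = $95022 / 0.54
BER = $175966.67 (to the nearest cent)

$175966.67


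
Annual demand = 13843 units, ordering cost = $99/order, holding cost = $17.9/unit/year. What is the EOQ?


Formula: EOQ = sqrt(2 * D * S / H)
Numerator: 2 * 13843 * 99 = 2740914
2DS/H = 2740914 / 17.9 = 153123.7
EOQ = sqrt(153123.7) = 391.3 units

391.3 units


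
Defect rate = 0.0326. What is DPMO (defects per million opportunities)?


DPMO = defect_rate * 1000000 = 0.0326 * 1000000

32600


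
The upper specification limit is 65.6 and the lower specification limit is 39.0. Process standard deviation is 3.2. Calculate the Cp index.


Cp = (65.6 - 39.0) / (6 * 3.2)

1.39


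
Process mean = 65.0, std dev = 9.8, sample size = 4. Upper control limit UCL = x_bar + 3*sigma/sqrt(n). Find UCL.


UCL = 65.0 + 3 * 9.8 / sqrt(4)

79.7


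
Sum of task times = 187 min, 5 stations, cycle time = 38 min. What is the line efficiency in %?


Formula: Efficiency = Sum of Task Times / (N_stations * CT) * 100
Total station capacity = 5 stations * 38 min = 190 min
Efficiency = 187 / 190 * 100 = 98.4%

98.4%


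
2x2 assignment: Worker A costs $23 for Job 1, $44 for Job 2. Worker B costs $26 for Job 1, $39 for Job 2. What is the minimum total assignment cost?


Option 1: A->1 + B->2 = $23 + $39 = $62
Option 2: A->2 + B->1 = $44 + $26 = $70
Min cost = min($62, $70) = $62

$62


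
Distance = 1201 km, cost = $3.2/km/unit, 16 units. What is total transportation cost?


TC = dist * cost * units = 1201 * 3.2 * 16 = $61491.20

$61491.20


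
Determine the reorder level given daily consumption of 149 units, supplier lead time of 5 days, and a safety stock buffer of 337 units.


Formula: ROP = (Daily Demand * Lead Time) + Safety Stock
Demand during lead time = 149 * 5 = 745 units
ROP = 745 + 337 = 1082 units

1082 units


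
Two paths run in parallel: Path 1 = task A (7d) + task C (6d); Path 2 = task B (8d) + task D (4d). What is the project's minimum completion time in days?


Path 1 = 7 + 6 = 13 days
Path 2 = 8 + 4 = 12 days
Duration = max(13, 12) = 13 days

13 days


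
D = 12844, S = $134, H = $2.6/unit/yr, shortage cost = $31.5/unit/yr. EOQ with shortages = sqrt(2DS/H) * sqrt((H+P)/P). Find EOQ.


Formula: EOQ* = sqrt(2DS/H) * sqrt((H+P)/P)
Base EOQ = sqrt(2*12844*134/2.6) = 1150.62 units
Correction = sqrt((2.6+31.5)/31.5) = 1.04045
EOQ* = 1150.62 * 1.04045 = 1197.2 units

1197.2 units


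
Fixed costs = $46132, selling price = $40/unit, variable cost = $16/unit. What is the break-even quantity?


Formula: BEQ = Fixed Costs / (Price - Variable Cost)
Contribution margin = $40 - $16 = $24/unit
BEQ = ceil($46132 / $24/unit) = ceil(1922.17) = 1923 units

1923 units


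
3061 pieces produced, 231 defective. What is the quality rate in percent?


Formula: Quality Rate = Good Pieces / Total Pieces * 100
Good pieces = 3061 - 231 = 2830
QR = 2830 / 3061 * 100 = 92.5%

92.5%


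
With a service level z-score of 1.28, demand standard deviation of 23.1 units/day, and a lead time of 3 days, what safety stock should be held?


Formula: SS = z * sigma_d * sqrt(LT)
sqrt(LT) = sqrt(3) = 1.7321
SS = 1.28 * 23.1 * 1.7321
SS = 51.2 units

51.2 units


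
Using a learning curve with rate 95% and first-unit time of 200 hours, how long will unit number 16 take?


Formula: T_n = T_1 * (learning_rate)^(log2(n)) where learning_rate = rate/100
Doublings = log2(16) = 4
T_n = 200 * 0.95^4
T_n = 200 * 0.8145 = 162.9 hours

162.9 hours


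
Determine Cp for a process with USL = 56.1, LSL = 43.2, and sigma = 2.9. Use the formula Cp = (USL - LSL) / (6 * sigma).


Cp = (56.1 - 43.2) / (6 * 2.9)

0.74


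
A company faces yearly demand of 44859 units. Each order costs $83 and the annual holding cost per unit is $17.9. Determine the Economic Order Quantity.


Formula: EOQ = sqrt(2 * D * S / H)
Numerator: 2 * 44859 * 83 = 7446594
2DS/H = 7446594 / 17.9 = 416010.8
EOQ = sqrt(416010.8) = 645.0 units

645.0 units


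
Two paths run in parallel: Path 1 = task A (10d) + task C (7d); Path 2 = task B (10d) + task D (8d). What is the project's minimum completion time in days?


Path 1 = 10 + 7 = 17 days
Path 2 = 10 + 8 = 18 days
Duration = max(17, 18) = 18 days

18 days


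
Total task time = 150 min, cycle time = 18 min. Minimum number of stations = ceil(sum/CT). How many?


Formula: N_min = ceil(Sum of Task Times / Cycle Time)
N_min = ceil(150 min / 18 min) = ceil(8.3333)
N_min = 9 stations

9


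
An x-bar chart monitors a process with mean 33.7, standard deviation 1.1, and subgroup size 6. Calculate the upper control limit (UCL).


UCL = 33.7 + 3 * 1.1 / sqrt(6)

35.05


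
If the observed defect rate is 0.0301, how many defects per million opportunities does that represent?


DPMO = defect_rate * 1000000 = 0.0301 * 1000000

30100


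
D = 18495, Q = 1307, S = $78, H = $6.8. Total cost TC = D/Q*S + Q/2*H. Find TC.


TC = 18495/1307 * 78 + 1307/2 * 6.8

$5547.56


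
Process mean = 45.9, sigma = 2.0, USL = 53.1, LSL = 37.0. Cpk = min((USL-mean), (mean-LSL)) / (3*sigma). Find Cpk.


Cpu = (53.1 - 45.9) / (3 * 2.0) = 1.2
Cpl = (45.9 - 37.0) / (3 * 2.0) = 1.48
Cpk = min(1.2, 1.48) = 1.2

1.2


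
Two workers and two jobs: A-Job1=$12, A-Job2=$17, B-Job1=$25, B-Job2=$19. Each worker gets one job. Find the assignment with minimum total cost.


Option 1: A->1 + B->2 = $12 + $19 = $31
Option 2: A->2 + B->1 = $17 + $25 = $42
Min cost = min($31, $42) = $31

$31


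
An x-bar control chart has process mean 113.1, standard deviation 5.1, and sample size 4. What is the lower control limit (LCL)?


LCL = 113.1 - 3 * 5.1 / sqrt(4)

105.45


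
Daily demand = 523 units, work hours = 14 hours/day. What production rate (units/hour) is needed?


Formula: Production Rate = Daily Demand / Available Hours
Rate = 523 units/day / 14 hours/day
Rate = 37.4 units/hour

37.4 units/hour


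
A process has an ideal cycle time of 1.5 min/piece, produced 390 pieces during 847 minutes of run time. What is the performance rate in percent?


Formula: Performance = (Ideal CT * Total Count) / Run Time * 100
Ideal output time = 1.5 * 390 = 585.0 min
Performance = 585.0 / 847 * 100 = 69.1%

69.1%


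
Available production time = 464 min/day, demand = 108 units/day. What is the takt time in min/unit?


Formula: Takt Time = Available Production Time / Customer Demand
Takt = 464 min/day / 108 units/day
Takt = 4.3 min/unit

4.3 min/unit


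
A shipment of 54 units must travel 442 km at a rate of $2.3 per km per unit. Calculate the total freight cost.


TC = dist * cost * units = 442 * 2.3 * 54 = $54896.40

$54896.40


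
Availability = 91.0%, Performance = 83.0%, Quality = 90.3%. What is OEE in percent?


Formula: OEE = Availability * Performance * Quality / 10000
A * P = 91.0% * 83.0% / 100 = 75.53%
OEE = 75.53% * 90.3% / 100 = 68.2%

68.2%


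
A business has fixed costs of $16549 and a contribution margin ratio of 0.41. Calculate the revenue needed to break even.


Formula: BER = Fixed Costs / Contribution Margin Ratio
BER = $16549 / 0.41
BER = $40363.41 (to the nearest cent)

$40363.41


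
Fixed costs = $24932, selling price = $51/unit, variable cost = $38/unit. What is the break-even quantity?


Formula: BEQ = Fixed Costs / (Price - Variable Cost)
Contribution margin = $51 - $38 = $13/unit
BEQ = ceil($24932 / $13/unit) = ceil(1917.85) = 1918 units

1918 units


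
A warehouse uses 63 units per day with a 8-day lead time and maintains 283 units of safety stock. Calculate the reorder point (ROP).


Formula: ROP = (Daily Demand * Lead Time) + Safety Stock
Demand during lead time = 63 * 8 = 504 units
ROP = 504 + 283 = 787 units

787 units


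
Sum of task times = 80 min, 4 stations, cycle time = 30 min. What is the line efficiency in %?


Formula: Efficiency = Sum of Task Times / (N_stations * CT) * 100
Total station capacity = 4 stations * 30 min = 120 min
Efficiency = 80 / 120 * 100 = 66.7%

66.7%


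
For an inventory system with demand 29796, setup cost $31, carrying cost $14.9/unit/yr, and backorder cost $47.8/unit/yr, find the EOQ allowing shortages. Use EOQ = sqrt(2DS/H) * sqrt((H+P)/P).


Formula: EOQ* = sqrt(2DS/H) * sqrt((H+P)/P)
Base EOQ = sqrt(2*29796*31/14.9) = 352.11 units
Correction = sqrt((14.9+47.8)/47.8) = 1.1453
EOQ* = 352.11 * 1.1453 = 403.3 units

403.3 units


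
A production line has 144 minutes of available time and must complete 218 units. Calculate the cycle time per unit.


Formula: CT = Available Time / Number of Units
CT = 144 min / 218 units
CT = 0.66 min/unit

0.66 min/unit


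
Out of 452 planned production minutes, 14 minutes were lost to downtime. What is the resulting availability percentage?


Formula: Availability = (Planned Time - Downtime) / Planned Time * 100
Uptime = 452 - 14 = 438 min
Availability = 438 / 452 * 100 = 96.9%

96.9%


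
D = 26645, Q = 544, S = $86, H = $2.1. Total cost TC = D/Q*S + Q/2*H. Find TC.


TC = 26645/544 * 86 + 544/2 * 2.1

$4783.46


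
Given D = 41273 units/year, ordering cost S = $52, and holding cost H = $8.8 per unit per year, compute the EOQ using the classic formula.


Formula: EOQ = sqrt(2 * D * S / H)
Numerator: 2 * 41273 * 52 = 4292392
2DS/H = 4292392 / 8.8 = 487771.8
EOQ = sqrt(487771.8) = 698.4 units

698.4 units


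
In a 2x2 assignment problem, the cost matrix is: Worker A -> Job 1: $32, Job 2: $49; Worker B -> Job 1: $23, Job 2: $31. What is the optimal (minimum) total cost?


Option 1: A->1 + B->2 = $32 + $31 = $63
Option 2: A->2 + B->1 = $49 + $23 = $72
Min cost = min($63, $72) = $63

$63


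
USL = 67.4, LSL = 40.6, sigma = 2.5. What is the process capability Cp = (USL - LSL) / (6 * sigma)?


Cp = (67.4 - 40.6) / (6 * 2.5)

1.79


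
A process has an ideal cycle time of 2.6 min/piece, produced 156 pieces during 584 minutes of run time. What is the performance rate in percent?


Formula: Performance = (Ideal CT * Total Count) / Run Time * 100
Ideal output time = 2.6 * 156 = 405.6 min
Performance = 405.6 / 584 * 100 = 69.5%

69.5%


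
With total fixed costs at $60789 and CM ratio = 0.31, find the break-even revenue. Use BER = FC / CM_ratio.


Formula: BER = Fixed Costs / Contribution Margin Ratio
BER = $60789 / 0.31
BER = $196093.55 (to the nearest cent)

$196093.55


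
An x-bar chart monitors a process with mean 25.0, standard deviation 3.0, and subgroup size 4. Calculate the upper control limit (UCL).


UCL = 25.0 + 3 * 3.0 / sqrt(4)

29.5


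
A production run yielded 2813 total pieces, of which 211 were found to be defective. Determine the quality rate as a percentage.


Formula: Quality Rate = Good Pieces / Total Pieces * 100
Good pieces = 2813 - 211 = 2602
QR = 2602 / 2813 * 100 = 92.5%

92.5%


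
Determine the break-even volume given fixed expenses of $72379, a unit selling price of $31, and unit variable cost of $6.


Formula: BEQ = Fixed Costs / (Price - Variable Cost)
Contribution margin = $31 - $6 = $25/unit
BEQ = ceil($72379 / $25/unit) = ceil(2895.16) = 2896 units

2896 units


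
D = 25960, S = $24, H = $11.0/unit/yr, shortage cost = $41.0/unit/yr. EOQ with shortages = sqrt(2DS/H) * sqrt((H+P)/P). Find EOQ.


Formula: EOQ* = sqrt(2DS/H) * sqrt((H+P)/P)
Base EOQ = sqrt(2*25960*24/11.0) = 336.57 units
Correction = sqrt((11.0+41.0)/41.0) = 1.12619
EOQ* = 336.57 * 1.12619 = 379.0 units

379.0 units


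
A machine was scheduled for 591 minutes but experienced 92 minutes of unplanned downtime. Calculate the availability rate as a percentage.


Formula: Availability = (Planned Time - Downtime) / Planned Time * 100
Uptime = 591 - 92 = 499 min
Availability = 499 / 591 * 100 = 84.4%

84.4%


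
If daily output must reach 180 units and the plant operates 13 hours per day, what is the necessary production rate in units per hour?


Formula: Production Rate = Daily Demand / Available Hours
Rate = 180 units/day / 13 hours/day
Rate = 13.8 units/hour

13.8 units/hour


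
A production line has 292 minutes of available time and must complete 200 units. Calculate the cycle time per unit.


Formula: CT = Available Time / Number of Units
CT = 292 min / 200 units
CT = 1.46 min/unit

1.46 min/unit


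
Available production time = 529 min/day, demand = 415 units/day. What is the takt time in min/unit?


Formula: Takt Time = Available Production Time / Customer Demand
Takt = 529 min/day / 415 units/day
Takt = 1.27 min/unit

1.27 min/unit


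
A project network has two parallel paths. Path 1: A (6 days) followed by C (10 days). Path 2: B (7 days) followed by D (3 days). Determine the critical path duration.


Path 1 = 6 + 10 = 16 days
Path 2 = 7 + 3 = 10 days
Duration = max(16, 10) = 16 days

16 days


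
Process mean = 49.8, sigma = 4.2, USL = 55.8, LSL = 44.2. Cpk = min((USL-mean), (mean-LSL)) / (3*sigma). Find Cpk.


Cpu = (55.8 - 49.8) / (3 * 4.2) = 0.48
Cpl = (49.8 - 44.2) / (3 * 4.2) = 0.44
Cpk = min(0.48, 0.44) = 0.44

0.44


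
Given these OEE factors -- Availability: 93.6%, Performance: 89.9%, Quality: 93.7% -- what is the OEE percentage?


Formula: OEE = Availability * Performance * Quality / 10000
A * P = 93.6% * 89.9% / 100 = 84.15%
OEE = 84.15% * 93.7% / 100 = 78.8%

78.8%


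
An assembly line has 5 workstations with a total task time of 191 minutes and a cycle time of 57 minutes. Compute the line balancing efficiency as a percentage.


Formula: Efficiency = Sum of Task Times / (N_stations * CT) * 100
Total station capacity = 5 stations * 57 min = 285 min
Efficiency = 191 / 285 * 100 = 67.0%

67.0%


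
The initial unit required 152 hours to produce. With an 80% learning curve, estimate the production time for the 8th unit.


Formula: T_n = T_1 * (learning_rate)^(log2(n)) where learning_rate = rate/100
Doublings = log2(8) = 3
T_n = 152 * 0.8^3
T_n = 152 * 0.512 = 77.8 hours

77.8 hours


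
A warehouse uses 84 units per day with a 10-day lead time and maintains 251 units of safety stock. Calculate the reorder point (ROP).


Formula: ROP = (Daily Demand * Lead Time) + Safety Stock
Demand during lead time = 84 * 10 = 840 units
ROP = 840 + 251 = 1091 units

1091 units


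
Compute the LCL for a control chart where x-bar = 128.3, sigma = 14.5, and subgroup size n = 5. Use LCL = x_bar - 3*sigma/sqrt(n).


LCL = 128.3 - 3 * 14.5 / sqrt(5)

108.85


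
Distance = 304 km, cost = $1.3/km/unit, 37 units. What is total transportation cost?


TC = dist * cost * units = 304 * 1.3 * 37 = $14622.40

$14622.40


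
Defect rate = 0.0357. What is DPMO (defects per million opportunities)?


DPMO = defect_rate * 1000000 = 0.0357 * 1000000

35700


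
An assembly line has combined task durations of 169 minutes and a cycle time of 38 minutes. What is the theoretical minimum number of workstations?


Formula: N_min = ceil(Sum of Task Times / Cycle Time)
N_min = ceil(169 min / 38 min) = ceil(4.4474)
N_min = 5 stations

5


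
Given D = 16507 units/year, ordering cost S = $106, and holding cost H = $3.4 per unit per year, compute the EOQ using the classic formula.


Formula: EOQ = sqrt(2 * D * S / H)
Numerator: 2 * 16507 * 106 = 3499484
2DS/H = 3499484 / 3.4 = 1029260.0
EOQ = sqrt(1029260.0) = 1014.5 units

1014.5 units


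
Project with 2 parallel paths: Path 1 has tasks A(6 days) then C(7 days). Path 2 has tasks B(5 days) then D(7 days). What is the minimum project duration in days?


Path 1 = 6 + 7 = 13 days
Path 2 = 5 + 7 = 12 days
Duration = max(13, 12) = 13 days

13 days


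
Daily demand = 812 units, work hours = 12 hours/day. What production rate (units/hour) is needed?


Formula: Production Rate = Daily Demand / Available Hours
Rate = 812 units/day / 12 hours/day
Rate = 67.7 units/hour

67.7 units/hour


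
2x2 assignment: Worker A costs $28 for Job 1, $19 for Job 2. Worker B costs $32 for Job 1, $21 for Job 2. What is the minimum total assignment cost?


Option 1: A->1 + B->2 = $28 + $21 = $49
Option 2: A->2 + B->1 = $19 + $32 = $51
Min cost = min($49, $51) = $49

$49


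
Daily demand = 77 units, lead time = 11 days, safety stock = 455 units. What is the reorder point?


Formula: ROP = (Daily Demand * Lead Time) + Safety Stock
Demand during lead time = 77 * 11 = 847 units
ROP = 847 + 455 = 1302 units

1302 units


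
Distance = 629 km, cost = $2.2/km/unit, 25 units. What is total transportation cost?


TC = dist * cost * units = 629 * 2.2 * 25 = $34595.00

$34595.00


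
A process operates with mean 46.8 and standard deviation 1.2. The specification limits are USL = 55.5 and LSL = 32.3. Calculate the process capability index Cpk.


Cpu = (55.5 - 46.8) / (3 * 1.2) = 2.42
Cpl = (46.8 - 32.3) / (3 * 1.2) = 4.03
Cpk = min(2.42, 4.03) = 2.42

2.42


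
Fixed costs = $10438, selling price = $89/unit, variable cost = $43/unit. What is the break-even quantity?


Formula: BEQ = Fixed Costs / (Price - Variable Cost)
Contribution margin = $89 - $43 = $46/unit
BEQ = ceil($10438 / $46/unit) = ceil(226.91) = 227 units

227 units


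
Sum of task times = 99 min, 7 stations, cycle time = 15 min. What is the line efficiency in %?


Formula: Efficiency = Sum of Task Times / (N_stations * CT) * 100
Total station capacity = 7 stations * 15 min = 105 min
Efficiency = 99 / 105 * 100 = 94.3%

94.3%


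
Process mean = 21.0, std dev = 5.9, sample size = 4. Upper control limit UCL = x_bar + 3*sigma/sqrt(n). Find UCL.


UCL = 21.0 + 3 * 5.9 / sqrt(4)

29.85


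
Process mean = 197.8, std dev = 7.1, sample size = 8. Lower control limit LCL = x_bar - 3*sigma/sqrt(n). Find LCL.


LCL = 197.8 - 3 * 7.1 / sqrt(8)

190.27


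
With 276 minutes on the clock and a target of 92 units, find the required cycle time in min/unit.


Formula: CT = Available Time / Number of Units
CT = 276 min / 92 units
CT = 3.0 min/unit

3.0 min/unit


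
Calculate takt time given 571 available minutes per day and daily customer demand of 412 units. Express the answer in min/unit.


Formula: Takt Time = Available Production Time / Customer Demand
Takt = 571 min/day / 412 units/day
Takt = 1.39 min/unit

1.39 min/unit


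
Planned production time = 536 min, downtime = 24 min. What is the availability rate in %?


Formula: Availability = (Planned Time - Downtime) / Planned Time * 100
Uptime = 536 - 24 = 512 min
Availability = 512 / 536 * 100 = 95.5%

95.5%


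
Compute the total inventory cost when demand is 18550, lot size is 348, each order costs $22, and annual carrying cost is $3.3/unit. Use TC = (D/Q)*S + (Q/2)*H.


TC = 18550/348 * 22 + 348/2 * 3.3

$1746.90


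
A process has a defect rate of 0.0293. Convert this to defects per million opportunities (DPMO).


DPMO = defect_rate * 1000000 = 0.0293 * 1000000

29300


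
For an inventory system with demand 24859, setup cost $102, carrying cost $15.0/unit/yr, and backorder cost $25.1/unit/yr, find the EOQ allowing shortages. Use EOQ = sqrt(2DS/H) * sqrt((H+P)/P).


Formula: EOQ* = sqrt(2DS/H) * sqrt((H+P)/P)
Base EOQ = sqrt(2*24859*102/15.0) = 581.45 units
Correction = sqrt((15.0+25.1)/25.1) = 1.26397
EOQ* = 581.45 * 1.26397 = 734.9 units

734.9 units


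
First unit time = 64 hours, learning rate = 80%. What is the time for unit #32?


Formula: T_n = T_1 * (learning_rate)^(log2(n)) where learning_rate = rate/100
Doublings = log2(32) = 5
T_n = 64 * 0.8^5
T_n = 64 * 0.3277 = 21.0 hours

21.0 hours


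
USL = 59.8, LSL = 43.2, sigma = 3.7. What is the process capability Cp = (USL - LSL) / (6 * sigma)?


Cp = (59.8 - 43.2) / (6 * 3.7)

0.75


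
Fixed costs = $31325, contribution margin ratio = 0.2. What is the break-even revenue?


Formula: BER = Fixed Costs / Contribution Margin Ratio
BER = $31325 / 0.2
BER = $156625.00 (to the nearest cent)

$156625.00


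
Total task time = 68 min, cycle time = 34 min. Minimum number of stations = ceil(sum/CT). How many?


Formula: N_min = ceil(Sum of Task Times / Cycle Time)
N_min = ceil(68 min / 34 min) = ceil(2.0)
N_min = 2 stations

2


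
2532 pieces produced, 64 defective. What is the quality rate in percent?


Formula: Quality Rate = Good Pieces / Total Pieces * 100
Good pieces = 2532 - 64 = 2468
QR = 2468 / 2532 * 100 = 97.5%

97.5%


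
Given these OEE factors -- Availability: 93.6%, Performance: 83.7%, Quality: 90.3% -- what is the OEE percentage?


Formula: OEE = Availability * Performance * Quality / 10000
A * P = 93.6% * 83.7% / 100 = 78.34%
OEE = 78.34% * 90.3% / 100 = 70.7%

70.7%


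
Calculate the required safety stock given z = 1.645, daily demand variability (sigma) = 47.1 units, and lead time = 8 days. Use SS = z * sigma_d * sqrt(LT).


Formula: SS = z * sigma_d * sqrt(LT)
sqrt(LT) = sqrt(8) = 2.8284
SS = 1.645 * 47.1 * 2.8284
SS = 219.1 units

219.1 units


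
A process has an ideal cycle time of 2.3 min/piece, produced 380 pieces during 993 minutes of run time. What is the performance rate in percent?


Formula: Performance = (Ideal CT * Total Count) / Run Time * 100
Ideal output time = 2.3 * 380 = 874.0 min
Performance = 874.0 / 993 * 100 = 88.0%

88.0%


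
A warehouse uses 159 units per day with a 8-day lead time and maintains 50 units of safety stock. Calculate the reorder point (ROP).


Formula: ROP = (Daily Demand * Lead Time) + Safety Stock
Demand during lead time = 159 * 8 = 1272 units
ROP = 1272 + 50 = 1322 units

1322 units


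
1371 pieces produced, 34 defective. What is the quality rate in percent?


Formula: Quality Rate = Good Pieces / Total Pieces * 100
Good pieces = 1371 - 34 = 1337
QR = 1337 / 1371 * 100 = 97.5%

97.5%


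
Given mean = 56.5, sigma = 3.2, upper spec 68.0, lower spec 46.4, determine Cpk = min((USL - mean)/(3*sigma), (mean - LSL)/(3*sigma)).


Cpu = (68.0 - 56.5) / (3 * 3.2) = 1.2
Cpl = (56.5 - 46.4) / (3 * 3.2) = 1.05
Cpk = min(1.2, 1.05) = 1.05

1.05


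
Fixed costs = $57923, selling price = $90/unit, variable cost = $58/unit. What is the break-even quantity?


Formula: BEQ = Fixed Costs / (Price - Variable Cost)
Contribution margin = $90 - $58 = $32/unit
BEQ = ceil($57923 / $32/unit) = ceil(1810.09) = 1811 units

1811 units


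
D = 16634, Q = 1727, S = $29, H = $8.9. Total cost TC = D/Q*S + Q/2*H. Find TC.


TC = 16634/1727 * 29 + 1727/2 * 8.9

$7964.47


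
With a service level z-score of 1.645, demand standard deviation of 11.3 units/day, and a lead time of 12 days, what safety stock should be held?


Formula: SS = z * sigma_d * sqrt(LT)
sqrt(LT) = sqrt(12) = 3.4641
SS = 1.645 * 11.3 * 3.4641
SS = 64.4 units

64.4 units


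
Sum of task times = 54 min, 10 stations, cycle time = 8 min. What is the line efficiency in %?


Formula: Efficiency = Sum of Task Times / (N_stations * CT) * 100
Total station capacity = 10 stations * 8 min = 80 min
Efficiency = 54 / 80 * 100 = 67.5%

67.5%


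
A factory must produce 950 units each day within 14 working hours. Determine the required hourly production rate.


Formula: Production Rate = Daily Demand / Available Hours
Rate = 950 units/day / 14 hours/day
Rate = 67.9 units/hour

67.9 units/hour


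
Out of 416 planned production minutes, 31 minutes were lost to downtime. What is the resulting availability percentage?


Formula: Availability = (Planned Time - Downtime) / Planned Time * 100
Uptime = 416 - 31 = 385 min
Availability = 385 / 416 * 100 = 92.5%

92.5%


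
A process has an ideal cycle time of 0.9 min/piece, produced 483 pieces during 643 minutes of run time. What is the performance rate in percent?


Formula: Performance = (Ideal CT * Total Count) / Run Time * 100
Ideal output time = 0.9 * 483 = 434.7 min
Performance = 434.7 / 643 * 100 = 67.6%

67.6%


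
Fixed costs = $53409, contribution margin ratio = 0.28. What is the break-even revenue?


Formula: BER = Fixed Costs / Contribution Margin Ratio
BER = $53409 / 0.28
BER = $190746.43 (to the nearest cent)

$190746.43


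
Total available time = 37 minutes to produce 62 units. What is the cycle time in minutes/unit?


Formula: CT = Available Time / Number of Units
CT = 37 min / 62 units
CT = 0.6 min/unit

0.6 min/unit


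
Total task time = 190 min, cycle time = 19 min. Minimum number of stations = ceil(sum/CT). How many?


Formula: N_min = ceil(Sum of Task Times / Cycle Time)
N_min = ceil(190 min / 19 min) = ceil(10.0)
N_min = 10 stations

10


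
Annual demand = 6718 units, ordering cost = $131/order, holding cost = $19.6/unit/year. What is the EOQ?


Formula: EOQ = sqrt(2 * D * S / H)
Numerator: 2 * 6718 * 131 = 1760116
2DS/H = 1760116 / 19.6 = 89801.8
EOQ = sqrt(89801.8) = 299.7 units

299.7 units


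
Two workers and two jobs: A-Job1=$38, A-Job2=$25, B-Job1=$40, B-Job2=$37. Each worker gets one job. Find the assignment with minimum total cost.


Option 1: A->1 + B->2 = $38 + $37 = $75
Option 2: A->2 + B->1 = $25 + $40 = $65
Min cost = min($75, $65) = $65

$65


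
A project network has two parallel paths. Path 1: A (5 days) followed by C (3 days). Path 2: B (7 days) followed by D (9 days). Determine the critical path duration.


Path 1 = 5 + 3 = 8 days
Path 2 = 7 + 9 = 16 days
Duration = max(8, 16) = 16 days

16 days


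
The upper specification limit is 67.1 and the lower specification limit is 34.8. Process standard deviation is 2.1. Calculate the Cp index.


Cp = (67.1 - 34.8) / (6 * 2.1)

2.56


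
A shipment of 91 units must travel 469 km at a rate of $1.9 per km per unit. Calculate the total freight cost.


TC = dist * cost * units = 469 * 1.9 * 91 = $81090.10

$81090.10


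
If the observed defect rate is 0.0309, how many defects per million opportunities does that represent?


DPMO = defect_rate * 1000000 = 0.0309 * 1000000

30900


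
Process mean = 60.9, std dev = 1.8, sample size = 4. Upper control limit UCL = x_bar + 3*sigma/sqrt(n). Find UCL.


UCL = 60.9 + 3 * 1.8 / sqrt(4)

63.6


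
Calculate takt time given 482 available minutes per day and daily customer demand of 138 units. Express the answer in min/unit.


Formula: Takt Time = Available Production Time / Customer Demand
Takt = 482 min/day / 138 units/day
Takt = 3.49 min/unit

3.49 min/unit


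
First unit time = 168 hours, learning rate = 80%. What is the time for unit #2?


Formula: T_n = T_1 * (learning_rate)^(log2(n)) where learning_rate = rate/100
Doublings = log2(2) = 1
T_n = 168 * 0.8^1
T_n = 168 * 0.8 = 134.4 hours

134.4 hours


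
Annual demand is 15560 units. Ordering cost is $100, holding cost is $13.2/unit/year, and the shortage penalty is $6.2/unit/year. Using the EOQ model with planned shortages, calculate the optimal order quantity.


Formula: EOQ* = sqrt(2DS/H) * sqrt((H+P)/P)
Base EOQ = sqrt(2*15560*100/13.2) = 485.55 units
Correction = sqrt((13.2+6.2)/6.2) = 1.76891
EOQ* = 485.55 * 1.76891 = 858.9 units

858.9 units


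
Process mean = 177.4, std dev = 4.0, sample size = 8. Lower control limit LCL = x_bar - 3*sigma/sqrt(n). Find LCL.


LCL = 177.4 - 3 * 4.0 / sqrt(8)

173.16


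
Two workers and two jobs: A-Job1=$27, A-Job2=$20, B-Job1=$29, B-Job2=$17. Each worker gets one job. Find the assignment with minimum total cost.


Option 1: A->1 + B->2 = $27 + $17 = $44
Option 2: A->2 + B->1 = $20 + $29 = $49
Min cost = min($44, $49) = $44

$44


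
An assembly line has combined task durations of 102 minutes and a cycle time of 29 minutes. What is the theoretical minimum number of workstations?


Formula: N_min = ceil(Sum of Task Times / Cycle Time)
N_min = ceil(102 min / 29 min) = ceil(3.5172)
N_min = 4 stations

4


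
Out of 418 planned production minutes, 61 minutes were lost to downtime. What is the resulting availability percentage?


Formula: Availability = (Planned Time - Downtime) / Planned Time * 100
Uptime = 418 - 61 = 357 min
Availability = 357 / 418 * 100 = 85.4%

85.4%


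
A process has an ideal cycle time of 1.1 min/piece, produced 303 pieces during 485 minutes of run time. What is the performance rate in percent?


Formula: Performance = (Ideal CT * Total Count) / Run Time * 100
Ideal output time = 1.1 * 303 = 333.3 min
Performance = 333.3 / 485 * 100 = 68.7%

68.7%


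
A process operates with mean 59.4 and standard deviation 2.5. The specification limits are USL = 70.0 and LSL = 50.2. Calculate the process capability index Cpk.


Cpu = (70.0 - 59.4) / (3 * 2.5) = 1.41
Cpl = (59.4 - 50.2) / (3 * 2.5) = 1.23
Cpk = min(1.41, 1.23) = 1.23

1.23


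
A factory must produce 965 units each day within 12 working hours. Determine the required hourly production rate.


Formula: Production Rate = Daily Demand / Available Hours
Rate = 965 units/day / 12 hours/day
Rate = 80.4 units/hour

80.4 units/hour


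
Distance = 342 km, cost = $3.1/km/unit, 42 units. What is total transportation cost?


TC = dist * cost * units = 342 * 3.1 * 42 = $44528.40

$44528.40


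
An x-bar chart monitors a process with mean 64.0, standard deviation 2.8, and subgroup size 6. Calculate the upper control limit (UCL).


UCL = 64.0 + 3 * 2.8 / sqrt(6)

67.43


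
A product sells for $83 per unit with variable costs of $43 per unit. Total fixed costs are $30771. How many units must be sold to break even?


Formula: BEQ = Fixed Costs / (Price - Variable Cost)
Contribution margin = $83 - $43 = $40/unit
BEQ = ceil($30771 / $40/unit) = ceil(769.27) = 770 units

770 units


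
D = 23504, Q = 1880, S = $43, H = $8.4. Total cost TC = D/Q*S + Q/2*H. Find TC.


TC = 23504/1880 * 43 + 1880/2 * 8.4

$8433.59


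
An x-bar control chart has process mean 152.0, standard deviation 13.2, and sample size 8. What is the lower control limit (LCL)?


LCL = 152.0 - 3 * 13.2 / sqrt(8)

138.0


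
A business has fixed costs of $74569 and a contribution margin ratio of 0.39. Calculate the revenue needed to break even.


Formula: BER = Fixed Costs / Contribution Margin Ratio
BER = $74569 / 0.39
BER = $191202.56 (to the nearest cent)

$191202.56


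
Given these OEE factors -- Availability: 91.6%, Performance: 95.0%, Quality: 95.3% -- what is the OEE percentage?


Formula: OEE = Availability * Performance * Quality / 10000
A * P = 91.6% * 95.0% / 100 = 87.02%
OEE = 87.02% * 95.3% / 100 = 82.9%

82.9%


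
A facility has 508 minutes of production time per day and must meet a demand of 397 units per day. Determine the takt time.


Formula: Takt Time = Available Production Time / Customer Demand
Takt = 508 min/day / 397 units/day
Takt = 1.28 min/unit

1.28 min/unit


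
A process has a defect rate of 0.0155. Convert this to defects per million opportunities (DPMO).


DPMO = defect_rate * 1000000 = 0.0155 * 1000000

15500


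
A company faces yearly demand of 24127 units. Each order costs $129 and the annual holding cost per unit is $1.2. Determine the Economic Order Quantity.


Formula: EOQ = sqrt(2 * D * S / H)
Numerator: 2 * 24127 * 129 = 6224766
2DS/H = 6224766 / 1.2 = 5187305.0
EOQ = sqrt(5187305.0) = 2277.6 units

2277.6 units


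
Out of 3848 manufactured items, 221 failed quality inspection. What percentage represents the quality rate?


Formula: Quality Rate = Good Pieces / Total Pieces * 100
Good pieces = 3848 - 221 = 3627
QR = 3627 / 3848 * 100 = 94.3%

94.3%


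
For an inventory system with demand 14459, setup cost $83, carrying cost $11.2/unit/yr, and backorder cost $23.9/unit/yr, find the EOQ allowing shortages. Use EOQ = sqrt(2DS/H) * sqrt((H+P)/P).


Formula: EOQ* = sqrt(2DS/H) * sqrt((H+P)/P)
Base EOQ = sqrt(2*14459*83/11.2) = 462.93 units
Correction = sqrt((11.2+23.9)/23.9) = 1.21187
EOQ* = 462.93 * 1.21187 = 561.0 units

561.0 units


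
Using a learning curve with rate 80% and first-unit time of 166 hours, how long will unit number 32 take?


Formula: T_n = T_1 * (learning_rate)^(log2(n)) where learning_rate = rate/100
Doublings = log2(32) = 5
T_n = 166 * 0.8^5
T_n = 166 * 0.3277 = 54.4 hours

54.4 hours


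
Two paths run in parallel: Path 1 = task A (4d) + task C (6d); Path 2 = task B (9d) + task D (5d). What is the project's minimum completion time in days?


Path 1 = 4 + 6 = 10 days
Path 2 = 9 + 5 = 14 days
Duration = max(10, 14) = 14 days

14 days


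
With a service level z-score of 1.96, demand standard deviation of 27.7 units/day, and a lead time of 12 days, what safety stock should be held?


Formula: SS = z * sigma_d * sqrt(LT)
sqrt(LT) = sqrt(12) = 3.4641
SS = 1.96 * 27.7 * 3.4641
SS = 188.1 units

188.1 units


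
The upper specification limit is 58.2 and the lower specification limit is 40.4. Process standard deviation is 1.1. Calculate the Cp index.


Cp = (58.2 - 40.4) / (6 * 1.1)

2.7


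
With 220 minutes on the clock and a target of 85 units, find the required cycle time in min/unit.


Formula: CT = Available Time / Number of Units
CT = 220 min / 85 units
CT = 2.59 min/unit

2.59 min/unit


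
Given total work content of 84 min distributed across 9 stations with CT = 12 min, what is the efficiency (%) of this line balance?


Formula: Efficiency = Sum of Task Times / (N_stations * CT) * 100
Total station capacity = 9 stations * 12 min = 108 min
Efficiency = 84 / 108 * 100 = 77.8%

77.8%


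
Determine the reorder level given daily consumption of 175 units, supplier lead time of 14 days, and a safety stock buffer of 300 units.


Formula: ROP = (Daily Demand * Lead Time) + Safety Stock
Demand during lead time = 175 * 14 = 2450 units
ROP = 2450 + 300 = 2750 units

2750 units


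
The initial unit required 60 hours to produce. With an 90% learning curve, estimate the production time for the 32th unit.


Formula: T_n = T_1 * (learning_rate)^(log2(n)) where learning_rate = rate/100
Doublings = log2(32) = 5
T_n = 60 * 0.9^5
T_n = 60 * 0.5905 = 35.4 hours

35.4 hours


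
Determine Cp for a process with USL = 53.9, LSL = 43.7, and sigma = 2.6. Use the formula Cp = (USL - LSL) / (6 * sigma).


Cp = (53.9 - 43.7) / (6 * 2.6)

0.65


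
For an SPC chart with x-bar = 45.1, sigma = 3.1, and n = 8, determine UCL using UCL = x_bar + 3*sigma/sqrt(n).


UCL = 45.1 + 3 * 3.1 / sqrt(8)

48.39


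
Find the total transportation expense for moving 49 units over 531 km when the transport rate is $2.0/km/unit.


TC = dist * cost * units = 531 * 2.0 * 49 = $52038.00

$52038.00


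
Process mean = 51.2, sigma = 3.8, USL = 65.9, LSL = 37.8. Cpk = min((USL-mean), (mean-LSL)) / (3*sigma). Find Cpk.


Cpu = (65.9 - 51.2) / (3 * 3.8) = 1.29
Cpl = (51.2 - 37.8) / (3 * 3.8) = 1.18
Cpk = min(1.29, 1.18) = 1.18

1.18


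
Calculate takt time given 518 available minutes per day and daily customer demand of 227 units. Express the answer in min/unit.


Formula: Takt Time = Available Production Time / Customer Demand
Takt = 518 min/day / 227 units/day
Takt = 2.28 min/unit

2.28 min/unit


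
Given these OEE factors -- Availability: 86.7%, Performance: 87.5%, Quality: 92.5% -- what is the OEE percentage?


Formula: OEE = Availability * Performance * Quality / 10000
A * P = 86.7% * 87.5% / 100 = 75.86%
OEE = 75.86% * 92.5% / 100 = 70.2%

70.2%


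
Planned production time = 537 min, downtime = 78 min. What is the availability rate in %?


Formula: Availability = (Planned Time - Downtime) / Planned Time * 100
Uptime = 537 - 78 = 459 min
Availability = 459 / 537 * 100 = 85.5%

85.5%


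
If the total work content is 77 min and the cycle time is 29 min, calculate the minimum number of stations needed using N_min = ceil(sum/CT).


Formula: N_min = ceil(Sum of Task Times / Cycle Time)
N_min = ceil(77 min / 29 min) = ceil(2.6552)
N_min = 3 stations

3


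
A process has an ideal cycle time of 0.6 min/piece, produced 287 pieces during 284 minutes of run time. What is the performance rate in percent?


Formula: Performance = (Ideal CT * Total Count) / Run Time * 100
Ideal output time = 0.6 * 287 = 172.2 min
Performance = 172.2 / 284 * 100 = 60.6%

60.6%


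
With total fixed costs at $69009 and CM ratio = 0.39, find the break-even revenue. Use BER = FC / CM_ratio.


Formula: BER = Fixed Costs / Contribution Margin Ratio
BER = $69009 / 0.39
BER = $176946.15 (to the nearest cent)

$176946.15


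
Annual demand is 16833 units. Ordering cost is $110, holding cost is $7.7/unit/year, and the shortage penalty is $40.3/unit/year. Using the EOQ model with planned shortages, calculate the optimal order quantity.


Formula: EOQ* = sqrt(2DS/H) * sqrt((H+P)/P)
Base EOQ = sqrt(2*16833*110/7.7) = 693.5 units
Correction = sqrt((7.7+40.3)/40.3) = 1.09136
EOQ* = 693.5 * 1.09136 = 756.9 units

756.9 units


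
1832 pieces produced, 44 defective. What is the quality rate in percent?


Formula: Quality Rate = Good Pieces / Total Pieces * 100
Good pieces = 1832 - 44 = 1788
QR = 1788 / 1832 * 100 = 97.6%

97.6%


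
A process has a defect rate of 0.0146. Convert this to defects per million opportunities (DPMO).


DPMO = defect_rate * 1000000 = 0.0146 * 1000000

14600


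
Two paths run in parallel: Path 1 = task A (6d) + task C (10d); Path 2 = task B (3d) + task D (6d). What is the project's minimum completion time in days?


Path 1 = 6 + 10 = 16 days
Path 2 = 3 + 6 = 9 days
Duration = max(16, 9) = 16 days

16 days


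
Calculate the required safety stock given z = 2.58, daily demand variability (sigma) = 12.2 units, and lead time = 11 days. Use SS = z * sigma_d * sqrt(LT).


Formula: SS = z * sigma_d * sqrt(LT)
sqrt(LT) = sqrt(11) = 3.3166
SS = 2.58 * 12.2 * 3.3166
SS = 104.4 units

104.4 units


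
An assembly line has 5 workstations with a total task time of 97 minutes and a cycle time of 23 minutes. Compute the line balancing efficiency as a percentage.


Formula: Efficiency = Sum of Task Times / (N_stations * CT) * 100
Total station capacity = 5 stations * 23 min = 115 min
Efficiency = 97 / 115 * 100 = 84.3%

84.3%


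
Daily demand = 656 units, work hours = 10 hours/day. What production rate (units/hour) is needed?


Formula: Production Rate = Daily Demand / Available Hours
Rate = 656 units/day / 10 hours/day
Rate = 65.6 units/hour

65.6 units/hour
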